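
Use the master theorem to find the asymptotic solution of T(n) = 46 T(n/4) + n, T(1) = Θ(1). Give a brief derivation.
T(n) = Θ(n^(log_4 46))

Master theorem: compare f(n) = n to n^(log_4 46) where log_4 46 ≈ 2.762. Since 1 < log_4 46, we have f(n) = O(n^(log_4 46 − ε)) for some ε > 0 — Case 1. Hence T(n) = Θ(n^(log_4 46)).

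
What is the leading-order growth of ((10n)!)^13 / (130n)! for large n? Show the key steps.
((10n)!)^13/(130n)! ~ ((2π·10n)^(12/2) / sqrt(13)) · 13^(−13·10n)  →  0

Write N = 10n. Stirling: N! ~ sqrt(2π N)(N/e)^N and (13N)! ~ sqrt(2π·13N)·(13N/e)^(13N).
  (N!)^13/(13N)! ~ (2π N)^(13/2) (N/e)^(13N) / [sqrt(2π·13N) (13N/e)^(13N)]
     = (2π N)^(13/2) / sqrt(2π·13N) · (N/(13N))^(13N)
     = (2π N)^((13−1)/2) / sqrt(13) · 13^(−13N).
Since 13^13 > 1, the factor 13^(−13N) decays exponentially, so the ratio → 0. Substituting N = 10n gives the stated form.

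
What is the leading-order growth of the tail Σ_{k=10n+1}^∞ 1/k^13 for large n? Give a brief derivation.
Σ_{k>10n} 1/k^13 ~ 1/(12 · (10n)^12)

Compare to the integral: ∫_{10n}^∞ x^(−13) dx = [−x^(−12)/12]_{10n}^∞ = 1/((13−1)·(10n)^12). Euler-Maclaurin then gives
  Σ_{k>10n} 1/k^13 = ∫_{10n}^∞ dx/x^13 − 1/(2·(10n)^13) + O(1/(10n)^14).
(Equivalently this is ζ(13) − Σ_{k≤10n} 1/k^13.)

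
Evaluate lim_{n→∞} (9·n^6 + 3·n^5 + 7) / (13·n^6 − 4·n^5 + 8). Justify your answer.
lim = 9/13

For large n the leading n^6 terms dominate both numerator and denominator. Dividing top and bottom by n^6, every other term tends to 0, leaving 9/13.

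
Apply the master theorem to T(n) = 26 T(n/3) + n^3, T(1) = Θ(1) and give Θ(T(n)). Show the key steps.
T(n) = Θ(n^3)

log_3 26 ≈ 2.966. f(n) = n^3 dominates n^(log_3 26) since 3 > 2.966, and the regularity condition a·f(n/b) = 26·(n/3)^3 = (26/27)·n^3 ≤ c·f(n) holds with c = 26/27 ≈ 0.963 < 1. So this is Case 3: T(n) = Θ(f(n)) = Θ(n^3).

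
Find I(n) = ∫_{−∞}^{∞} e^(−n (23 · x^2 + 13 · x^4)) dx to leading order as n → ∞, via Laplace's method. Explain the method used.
I(n) ~ sqrt(π/(23n))

φ(x) = 23 · x^2 + 13 · x^4 has its unique global minimum at x* = 0 (since φ'(x) = 46x + 52x^3 = 0 only at x = 0 for real x with both coefficients positive, and φ → ∞ as |x| → ∞). At x* = 0, φ(0) = 0 and φ''(0) = 46. Laplace's method then gives
  I(n) ~ sqrt(2π / (n · φ''(0))) · e^(−n φ(0)) = sqrt(2π / (46n)) = sqrt(π/(23n)).
The 13 · x^4 term contributes only at subleading order (an O(1/n) relative correction).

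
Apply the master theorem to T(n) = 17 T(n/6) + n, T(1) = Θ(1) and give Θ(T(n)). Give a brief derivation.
T(n) = Θ(n^(log_6 17))

Master theorem: compare f(n) = n to n^(log_6 17) where log_6 17 ≈ 1.581. Since 1 < log_6 17, we have f(n) = O(n^(log_6 17 − ε)) for some ε > 0 — Case 1. Hence T(n) = Θ(n^(log_6 17)).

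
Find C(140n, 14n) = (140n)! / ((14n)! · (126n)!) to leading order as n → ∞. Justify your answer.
C(140n, 14n) ~ (10000000000/387420489)^(14n) · sqrt(5/(9π·14n))

Write N = 14n. Apply Stirling to each factorial:
  (10N)! ~ sqrt(2π·10N) · (10N/e)^(10N),
  N! ~ sqrt(2π N) · (N/e)^N,
  (9N)! ~ sqrt(2π·9N) · (9N/e)^(9N).
The exponential factors combine to (10N)^(10N) / (N^N · (9N)^(9N)) = 10^(10N)/9^(9N) = (10^10/9^9)^N = (10000000000/387420489)^N.
The square-root prefactors combine to sqrt(2π·10N) / (sqrt(2π N)·sqrt(2π·9N)) = sqrt(10 / (2π·9·N)) = sqrt(5/(9π·14n)).
Substituting N = 14n: C(140n, 14n) ~ (10000000000/387420489)^(14n) · sqrt(5/(9π·14n)).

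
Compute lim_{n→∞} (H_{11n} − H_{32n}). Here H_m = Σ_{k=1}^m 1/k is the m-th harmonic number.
lim = ln(11/32)

Euler-Maclaurin gives H_m = ln m + γ + 1/(2m) + O(1/m^2). The γ and O(1/m) terms cancel in the difference:
  H_{11n} − H_{32n} = ln(11n) − ln(32n) + O(1/n) = ln(11/32) + O(1/n).
Hence the limit is ln(11/32).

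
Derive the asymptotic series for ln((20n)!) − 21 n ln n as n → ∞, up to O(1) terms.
ln((20n)!) − 21 n ln n = −n ln n + 20(ln 20 − 1) n + (1/2) ln(2π·20n) + O(1/n)

Stirling: ln((20n)!) = 20n ln(20n) − 20n + (1/2) ln(2π·20n) + O(1/n).
Expand 20n ln(20n) = 20n (ln n + ln 20) = 20n ln n + 20n ln 20.
Subtract 21n ln n: leading term is (20 − 21) n ln n = −n ln n. The next term is 20n ln 20 − 20n = 20(ln 20 − 1) n. Then the (1/2) ln(2π·20n) correction.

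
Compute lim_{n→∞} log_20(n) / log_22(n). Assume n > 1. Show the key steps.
lim = ln(22) / ln(20) = log_20(22)

Change of base: log_20(n) = ln n / ln 20 and log_22(n) = ln n / ln 22. The ratio is (ln n / ln 20) · (ln 22 / ln n) = ln 22 / ln 20, a constant independent of n. So the limit is ln 22 / ln 20 = log_20(22).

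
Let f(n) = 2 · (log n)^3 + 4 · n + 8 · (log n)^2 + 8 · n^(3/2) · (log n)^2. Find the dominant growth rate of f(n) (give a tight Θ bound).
f(n) ∈ Θ(n^(3/2) · (log n)^2)

Compare the terms by growth order. For large n, n^a · (log n)^b dominates n^a' · (log n)^b' iff a > a', or (a = a' and b > b'). Ranking the 4 terms shows the dominant one is 8 · n^(3/2) · (log n)^2. Hence f(n) ∈ Θ(n^(3/2) · (log n)^2).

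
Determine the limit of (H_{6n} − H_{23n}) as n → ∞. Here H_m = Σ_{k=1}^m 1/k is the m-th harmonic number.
lim = ln(6/23)

Euler-Maclaurin gives H_m = ln m + γ + 1/(2m) + O(1/m^2). The γ and O(1/m) terms cancel in the difference:
  H_{6n} − H_{23n} = ln(6n) − ln(23n) + O(1/n) = ln(6/23) + O(1/n).
Hence the limit is ln(6/23).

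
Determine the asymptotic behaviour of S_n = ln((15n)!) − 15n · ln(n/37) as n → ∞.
S_n ~ 15n · (ln 555 − 1) + O(ln n)

Stirling: ln((15n)!) = 15n ln(15n) − 15n + O(ln n).
  S_n = 15n ln(15n) − 15n − 15n ln(n/37) + O(ln n)
      = 15n ln(15n) − 15n ln n + 15n ln 37 − 15n + O(ln n)
      = 15n ln 15 + 15n ln 37 − 15n + O(ln n)
      = 15n (ln 555 − 1) + O(ln n).
Numerically ln(555) − 1 ≈ 5.3190.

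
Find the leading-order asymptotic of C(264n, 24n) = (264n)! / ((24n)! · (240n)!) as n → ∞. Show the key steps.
C(264n, 24n) ~ (285311670611/10000000000)^(24n) · sqrt(11/(20π·24n))

Write N = 24n. Apply Stirling to each factorial:
  (11N)! ~ sqrt(2π·11N) · (11N/e)^(11N),
  N! ~ sqrt(2π N) · (N/e)^N,
  (10N)! ~ sqrt(2π·10N) · (10N/e)^(10N).
The exponential factors combine to (11N)^(11N) / (N^N · (10N)^(10N)) = 11^(11N)/10^(10N) = (11^11/10^10)^N = (285311670611/10000000000)^N.
The square-root prefactors combine to sqrt(2π·11N) / (sqrt(2π N)·sqrt(2π·10N)) = sqrt(11 / (2π·10·N)) = sqrt(11/(20π·24n)).
Substituting N = 24n: C(264n, 24n) ~ (285311670611/10000000000)^(24n) · sqrt(11/(20π·24n)).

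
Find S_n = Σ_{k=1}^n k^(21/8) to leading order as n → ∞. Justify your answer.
S_n ~ (8/29) · n^(29/8)

Integral comparison: Σ_{k=1}^n k^(21/8) = ∫_0^n x^(21/8) dx + O(n^(21/8)). The integral is n^(1 + 21/8) / (1 + 21/8) = n^((21+8)/8) / ((21+8)/8) = (8/29) · n^(29/8).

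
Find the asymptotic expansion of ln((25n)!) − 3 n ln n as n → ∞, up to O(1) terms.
ln((25n)!) − 3 n ln n = 22 n ln n + 25(ln 25 − 1) n + (1/2) ln(2π·25n) + O(1/n)

Stirling: ln((25n)!) = 25n ln(25n) − 25n + (1/2) ln(2π·25n) + O(1/n).
Expand 25n ln(25n) = 25n (ln n + ln 25) = 25n ln n + 25n ln 25.
Subtract 3n ln n: leading term is (25 − 3) n ln n = 22 n ln n. The next term is 25n ln 25 − 25n = 25(ln 25 − 1) n. Then the (1/2) ln(2π·25n) correction.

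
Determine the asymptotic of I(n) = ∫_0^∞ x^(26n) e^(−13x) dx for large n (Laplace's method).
I(n) ~ (sqrt(2π·26n) / 13) · (26n/(13e))^(26n)

Write the integrand as exp(26n ln x − 13x) and set f(x) = 26n ln x − 13x. Then f'(x) = 26n/x − 13 = 0 at x* = 26n/13, and f''(x*) = −26n/x*^2 = −13^2/(26n). Laplace's method (interior maximum) gives
  I(n) ~ e^(f(x*)) · sqrt(2π / |f''(x*)|)
        = exp(26n ln(26n/13) − 26n) · sqrt(2π · 26n / 13^2)
        = (26n/13)^(26n) e^(−26n) · sqrt(2π·26n) / 13
        = (sqrt(2π·26n) / 13) · (26n/(13e))^(26n).
This matches Γ(26n+1)/13^(26n+1) with Stirling applied to Γ.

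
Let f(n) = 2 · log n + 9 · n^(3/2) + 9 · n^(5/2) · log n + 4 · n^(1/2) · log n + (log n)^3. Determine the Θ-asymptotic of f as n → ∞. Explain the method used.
f(n) ∈ Θ(n^(5/2) · log n)

Compare the terms by growth order. For large n, n^a · (log n)^b dominates n^a' · (log n)^b' iff a > a', or (a = a' and b > b'). Ranking the 5 terms shows the dominant one is 9 · n^(5/2) · log n. Hence f(n) ∈ Θ(n^(5/2) · log n).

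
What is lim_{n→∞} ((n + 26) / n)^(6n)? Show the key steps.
lim = e^156

Rewrite as (1 + 26/n)^(6n). By the standard limit (1 + x/n)^n → e^x, we have (1 + 26/n)^n → e^26, and raising to the 6th power gives e^156.
More precisely, ln[(1 + 26/n)^(6n)] = 6n · ln(1 + 26/n) = 6n · (26/n + O(1/n^2)) = 156 + O(1/n) → 156.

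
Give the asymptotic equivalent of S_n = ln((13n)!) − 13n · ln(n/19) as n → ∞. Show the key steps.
S_n ~ 13n · (ln 247 − 1) + O(ln n)

Stirling: ln((13n)!) = 13n ln(13n) − 13n + O(ln n).
  S_n = 13n ln(13n) − 13n − 13n ln(n/19) + O(ln n)
      = 13n ln(13n) − 13n ln n + 13n ln 19 − 13n + O(ln n)
      = 13n ln 13 + 13n ln 19 − 13n + O(ln n)
      = 13n (ln 247 − 1) + O(ln n).
Numerically ln(247) − 1 ≈ 4.5094.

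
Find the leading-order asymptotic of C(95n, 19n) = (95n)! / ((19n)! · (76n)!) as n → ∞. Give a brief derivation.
C(95n, 19n) ~ (3125/256)^(19n) · sqrt(5/(8π·19n))

Write N = 19n. Apply Stirling to each factorial:
  (5N)! ~ sqrt(2π·5N) · (5N/e)^(5N),
  N! ~ sqrt(2π N) · (N/e)^N,
  (4N)! ~ sqrt(2π·4N) · (4N/e)^(4N).
The exponential factors combine to (5N)^(5N) / (N^N · (4N)^(4N)) = 5^(5N)/4^(4N) = (5^5/4^4)^N = (3125/256)^N.
The square-root prefactors combine to sqrt(2π·5N) / (sqrt(2π N)·sqrt(2π·4N)) = sqrt(5 / (2π·4·N)) = sqrt(5/(8π·19n)).
Substituting N = 19n: C(95n, 19n) ~ (3125/256)^(19n) · sqrt(5/(8π·19n)).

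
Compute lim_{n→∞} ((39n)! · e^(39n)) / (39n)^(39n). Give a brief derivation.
lim = ∞

Stirling: (39n)! ~ sqrt(2π·39n) · (39n/e)^(39n). Hence
  (39n)! · e^(39n) / (39n)^(39n) ~ sqrt(2π·39n) = sqrt(2π·39) · sqrt(n) → ∞.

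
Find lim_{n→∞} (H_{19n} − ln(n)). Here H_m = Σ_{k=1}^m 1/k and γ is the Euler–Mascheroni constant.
lim = ln 19 + γ

By Euler-Maclaurin, H_m = ln m + γ + O(1/m). So
  H_{19n} − ln(n) = ln(19n) + γ − ln(n) + O(1/n)
                       = ln(19/1) + γ + O(1/n).
Hence the limit is ln(19/1) + γ.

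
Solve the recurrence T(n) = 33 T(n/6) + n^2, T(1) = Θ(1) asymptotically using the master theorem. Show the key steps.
T(n) = Θ(n^2)

log_6 33 ≈ 1.951. f(n) = n^2 dominates n^(log_6 33) since 2 > 1.951, and the regularity condition a·f(n/b) = 33·(n/6)^2 = (33/36)·n^2 ≤ c·f(n) holds with c = 33/36 ≈ 0.917 < 1. So this is Case 3: T(n) = Θ(f(n)) = Θ(n^2).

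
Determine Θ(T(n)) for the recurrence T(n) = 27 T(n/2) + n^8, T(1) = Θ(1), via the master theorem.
T(n) = Θ(n^8)

log_2 27 ≈ 4.755. f(n) = n^8 dominates n^(log_2 27) since 8 > 4.755, and the regularity condition a·f(n/b) = 27·(n/2)^8 = (27/256)·n^8 ≤ c·f(n) holds with c = 27/256 ≈ 0.105 < 1. So this is Case 3: T(n) = Θ(f(n)) = Θ(n^8).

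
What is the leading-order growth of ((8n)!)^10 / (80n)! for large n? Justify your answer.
((8n)!)^10/(80n)! ~ ((2π·8n)^(9/2) / sqrt(10)) · 10^(−10·8n)  →  0

Write N = 8n. Stirling: N! ~ sqrt(2π N)(N/e)^N and (10N)! ~ sqrt(2π·10N)·(10N/e)^(10N).
  (N!)^10/(10N)! ~ (2π N)^(10/2) (N/e)^(10N) / [sqrt(2π·10N) (10N/e)^(10N)]
     = (2π N)^(10/2) / sqrt(2π·10N) · (N/(10N))^(10N)
     = (2π N)^((10−1)/2) / sqrt(10) · 10^(−10N).
Since 10^10 > 1, the factor 10^(−10N) decays exponentially, so the ratio → 0. Substituting N = 8n gives the stated form.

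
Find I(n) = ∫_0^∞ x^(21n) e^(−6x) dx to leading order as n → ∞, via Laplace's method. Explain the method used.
I(n) ~ (sqrt(2π·21n) / 6) · (21n/(6e))^(21n)

Write the integrand as exp(21n ln x − 6x) and set f(x) = 21n ln x − 6x. Then f'(x) = 21n/x − 6 = 0 at x* = 21n/6, and f''(x*) = −21n/x*^2 = −6^2/(21n). Laplace's method (interior maximum) gives
  I(n) ~ e^(f(x*)) · sqrt(2π / |f''(x*)|)
        = exp(21n ln(21n/6) − 21n) · sqrt(2π · 21n / 6^2)
        = (21n/6)^(21n) e^(−21n) · sqrt(2π·21n) / 6
        = (sqrt(2π·21n) / 6) · (21n/(6e))^(21n).
This matches Γ(21n+1)/6^(21n+1) with Stirling applied to Γ.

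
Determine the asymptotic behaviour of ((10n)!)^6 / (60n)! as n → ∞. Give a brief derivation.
((10n)!)^6/(60n)! ~ ((2π·10n)^(5/2) / sqrt(6)) · 6^(−6·10n)  →  0

Write N = 10n. Stirling: N! ~ sqrt(2π N)(N/e)^N and (6N)! ~ sqrt(2π·6N)·(6N/e)^(6N).
  (N!)^6/(6N)! ~ (2π N)^(6/2) (N/e)^(6N) / [sqrt(2π·6N) (6N/e)^(6N)]
     = (2π N)^(6/2) / sqrt(2π·6N) · (N/(6N))^(6N)
     = (2π N)^((6−1)/2) / sqrt(6) · 6^(−6N).
Since 6^6 > 1, the factor 6^(−6N) decays exponentially, so the ratio → 0. Substituting N = 10n gives the stated form.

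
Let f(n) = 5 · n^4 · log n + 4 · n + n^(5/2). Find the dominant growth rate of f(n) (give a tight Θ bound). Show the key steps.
f(n) ∈ Θ(n^4 · log n)

Compare the terms by growth order. For large n, n^a · (log n)^b dominates n^a' · (log n)^b' iff a > a', or (a = a' and b > b'). Ranking the 3 terms shows the dominant one is 5 · n^4 · log n. Hence f(n) ∈ Θ(n^4 · log n).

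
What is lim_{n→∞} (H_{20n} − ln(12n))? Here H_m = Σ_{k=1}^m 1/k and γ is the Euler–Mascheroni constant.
lim = ln(5/3) + γ

By Euler-Maclaurin, H_m = ln m + γ + O(1/m). So
  H_{20n} − ln(12n) = ln(20n) + γ − ln(12n) + O(1/n)
                       = ln(20/12) + γ + O(1/n).
Hence the limit is ln(20/12) + γ (= ln(5/3)).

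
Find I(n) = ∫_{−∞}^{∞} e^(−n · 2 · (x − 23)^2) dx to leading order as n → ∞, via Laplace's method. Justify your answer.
I(n) = sqrt(π/(2n))

Here φ(x) = 2 · (x − 23)^2 has its unique minimum at x* = 23 with φ(x*) = 0 and φ''(x*) = 4. Laplace's method gives
  I(n) ~ e^(−n φ(x*)) · sqrt(2π / (n · φ''(x*))) = sqrt(2π / (4n)) = sqrt(π/(2n)).
This is exact: substituting u = (x − 23)·sqrt(2n) gives I(n) = (1/sqrt(2n)) ∫_{−∞}^{∞} e^(−u^2) du = sqrt(π/(2n)).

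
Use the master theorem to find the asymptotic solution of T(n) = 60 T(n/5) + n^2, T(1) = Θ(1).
T(n) = Θ(n^(log_5 60))

Master theorem: compare f(n) = n^2 to n^(log_5 60) where log_5 60 ≈ 2.544. Since 2 < log_5 60, we have f(n) = O(n^(log_5 60 − ε)) for some ε > 0 — Case 1. Hence T(n) = Θ(n^(log_5 60)).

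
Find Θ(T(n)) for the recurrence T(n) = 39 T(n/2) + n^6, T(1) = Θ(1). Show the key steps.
T(n) = Θ(n^6)

log_2 39 ≈ 5.285. f(n) = n^6 dominates n^(log_2 39) since 6 > 5.285, and the regularity condition a·f(n/b) = 39·(n/2)^6 = (39/64)·n^6 ≤ c·f(n) holds with c = 39/64 ≈ 0.609 < 1. So this is Case 3: T(n) = Θ(f(n)) = Θ(n^6).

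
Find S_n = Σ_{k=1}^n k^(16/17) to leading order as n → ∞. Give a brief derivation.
S_n ~ (17/33) · n^(33/17)

Integral comparison: Σ_{k=1}^n k^(16/17) = ∫_0^n x^(16/17) dx + O(n^(16/17)). The integral is n^(1 + 16/17) / (1 + 16/17) = n^((16+17)/17) / ((16+17)/17) = (17/33) · n^(33/17).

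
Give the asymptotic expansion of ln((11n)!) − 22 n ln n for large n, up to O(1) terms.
ln((11n)!) − 22 n ln n = −11 n ln n + 11(ln 11 − 1) n + (1/2) ln(2π·11n) + O(1/n)

Stirling: ln((11n)!) = 11n ln(11n) − 11n + (1/2) ln(2π·11n) + O(1/n).
Expand 11n ln(11n) = 11n (ln n + ln 11) = 11n ln n + 11n ln 11.
Subtract 22n ln n: leading term is (11 − 22) n ln n = −11 n ln n. The next term is 11n ln 11 − 11n = 11(ln 11 − 1) n. Then the (1/2) ln(2π·11n) correction.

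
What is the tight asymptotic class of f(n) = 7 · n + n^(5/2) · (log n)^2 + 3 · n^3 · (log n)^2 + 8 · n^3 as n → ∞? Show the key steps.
f(n) ∈ Θ(n^3 · (log n)^2)

Compare the terms by growth order. For large n, n^a · (log n)^b dominates n^a' · (log n)^b' iff a > a', or (a = a' and b > b'). Ranking the 4 terms shows the dominant one is 3 · n^3 · (log n)^2. Hence f(n) ∈ Θ(n^3 · (log n)^2).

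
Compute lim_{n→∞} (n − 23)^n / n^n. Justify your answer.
lim = e^(−23)

Rewrite as (1 − 23/n)^(n). By the standard limit (1 + x/n)^n → e^x, we have (1 − 23/n)^n → e^(−23), and raising to the 1st power gives e^(−23).
More precisely, ln[(1 − 23/n)^(n)] = n · ln(1 − 23/n) = n · (-23/n + O(1/n^2)) = -23 + O(1/n) → -23.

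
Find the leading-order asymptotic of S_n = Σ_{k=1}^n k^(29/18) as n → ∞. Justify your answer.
S_n ~ (18/47) · n^(47/18)

Integral comparison: Σ_{k=1}^n k^(29/18) = ∫_0^n x^(29/18) dx + O(n^(29/18)). The integral is n^(1 + 29/18) / (1 + 29/18) = n^((29+18)/18) / ((29+18)/18) = (18/47) · n^(47/18).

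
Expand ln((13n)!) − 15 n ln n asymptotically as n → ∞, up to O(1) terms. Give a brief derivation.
ln((13n)!) − 15 n ln n = −2 n ln n + 13(ln 13 − 1) n + (1/2) ln(2π·13n) + O(1/n)

Stirling: ln((13n)!) = 13n ln(13n) − 13n + (1/2) ln(2π·13n) + O(1/n).
Expand 13n ln(13n) = 13n (ln n + ln 13) = 13n ln n + 13n ln 13.
Subtract 15n ln n: leading term is (13 − 15) n ln n = −2 n ln n. The next term is 13n ln 13 − 13n = 13(ln 13 − 1) n. Then the (1/2) ln(2π·13n) correction.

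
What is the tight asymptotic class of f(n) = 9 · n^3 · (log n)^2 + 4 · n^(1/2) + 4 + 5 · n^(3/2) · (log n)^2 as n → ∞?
f(n) ∈ Θ(n^3 · (log n)^2)

Compare the terms by growth order. For large n, n^a · (log n)^b dominates n^a' · (log n)^b' iff a > a', or (a = a' and b > b'). Ranking the 4 terms shows the dominant one is 9 · n^3 · (log n)^2. Hence f(n) ∈ Θ(n^3 · (log n)^2).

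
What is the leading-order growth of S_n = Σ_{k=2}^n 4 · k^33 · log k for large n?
S_n ~ 2 · n^34 log n / 17 − n^34 / 289

By integral comparison, S_n = ∫_1^n 4 · x^33 · log x dx + O(n^33 · log n). For the integral, ∫ x^33 log x dx = n^34 log n / 34 − n^34/1156 (integration by parts). Hence S_n ~ 2 · n^34 log n / 17 − n^34 / 289.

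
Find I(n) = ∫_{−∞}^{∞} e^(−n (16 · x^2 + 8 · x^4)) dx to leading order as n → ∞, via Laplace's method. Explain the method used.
I(n) ~ sqrt(π/(16n))

φ(x) = 16 · x^2 + 8 · x^4 has its unique global minimum at x* = 0 (since φ'(x) = 32x + 32x^3 = 0 only at x = 0 for real x with both coefficients positive, and φ → ∞ as |x| → ∞). At x* = 0, φ(0) = 0 and φ''(0) = 32. Laplace's method then gives
  I(n) ~ sqrt(2π / (n · φ''(0))) · e^(−n φ(0)) = sqrt(2π / (32n)) = sqrt(π/(16n)).
The 8 · x^4 term contributes only at subleading order (an O(1/n) relative correction).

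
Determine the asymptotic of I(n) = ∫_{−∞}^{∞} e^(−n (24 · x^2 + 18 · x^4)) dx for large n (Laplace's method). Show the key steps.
I(n) ~ sqrt(π/(24n))

φ(x) = 24 · x^2 + 18 · x^4 has its unique global minimum at x* = 0 (since φ'(x) = 48x + 72x^3 = 0 only at x = 0 for real x with both coefficients positive, and φ → ∞ as |x| → ∞). At x* = 0, φ(0) = 0 and φ''(0) = 48. Laplace's method then gives
  I(n) ~ sqrt(2π / (n · φ''(0))) · e^(−n φ(0)) = sqrt(2π / (48n)) = sqrt(π/(24n)).
The 18 · x^4 term contributes only at subleading order (an O(1/n) relative correction).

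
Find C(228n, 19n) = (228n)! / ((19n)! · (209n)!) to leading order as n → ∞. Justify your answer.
C(228n, 19n) ~ (8916100448256/285311670611)^(19n) · sqrt(6/(11π·19n))

Write N = 19n. Apply Stirling to each factorial:
  (12N)! ~ sqrt(2π·12N) · (12N/e)^(12N),
  N! ~ sqrt(2π N) · (N/e)^N,
  (11N)! ~ sqrt(2π·11N) · (11N/e)^(11N).
The exponential factors combine to (12N)^(12N) / (N^N · (11N)^(11N)) = 12^(12N)/11^(11N) = (12^12/11^11)^N = (8916100448256/285311670611)^N.
The square-root prefactors combine to sqrt(2π·12N) / (sqrt(2π N)·sqrt(2π·11N)) = sqrt(12 / (2π·11·N)) = sqrt(6/(11π·19n)).
Substituting N = 19n: C(228n, 19n) ~ (8916100448256/285311670611)^(19n) · sqrt(6/(11π·19n)).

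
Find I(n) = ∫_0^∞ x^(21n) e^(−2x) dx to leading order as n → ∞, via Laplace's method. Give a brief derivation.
I(n) ~ (sqrt(2π·21n) / 2) · (21n/(2e))^(21n)

Write the integrand as exp(21n ln x − 2x) and set f(x) = 21n ln x − 2x. Then f'(x) = 21n/x − 2 = 0 at x* = 21n/2, and f''(x*) = −21n/x*^2 = −2^2/(21n). Laplace's method (interior maximum) gives
  I(n) ~ e^(f(x*)) · sqrt(2π / |f''(x*)|)
        = exp(21n ln(21n/2) − 21n) · sqrt(2π · 21n / 2^2)
        = (21n/2)^(21n) e^(−21n) · sqrt(2π·21n) / 2
        = (sqrt(2π·21n) / 2) · (21n/(2e))^(21n).
This matches Γ(21n+1)/2^(21n+1) with Stirling applied to Γ.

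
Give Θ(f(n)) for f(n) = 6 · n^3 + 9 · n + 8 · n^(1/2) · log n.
f(n) ∈ Θ(n^3)

Compare the terms by growth order. For large n, n^a · (log n)^b dominates n^a' · (log n)^b' iff a > a', or (a = a' and b > b'). Ranking the 3 terms shows the dominant one is 6 · n^3. Hence f(n) ∈ Θ(n^3).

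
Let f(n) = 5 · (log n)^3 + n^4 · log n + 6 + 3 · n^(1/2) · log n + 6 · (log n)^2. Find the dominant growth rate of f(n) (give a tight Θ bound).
f(n) ∈ Θ(n^4 · log n)

Compare the terms by growth order. For large n, n^a · (log n)^b dominates n^a' · (log n)^b' iff a > a', or (a = a' and b > b'). Ranking the 5 terms shows the dominant one is n^4 · log n. Hence f(n) ∈ Θ(n^4 · log n).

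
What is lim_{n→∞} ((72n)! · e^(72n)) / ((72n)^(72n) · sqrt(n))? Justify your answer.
lim = sqrt(2π·72)

Stirling: (72n)! ~ sqrt(2π·72n) · (72n/e)^(72n). Hence
  (72n)! · e^(72n) / (72n)^(72n) ~ sqrt(2π·72n).
Dividing by sqrt(n): sqrt(2π·72n) / sqrt(n) = sqrt(2π·72) · n^((1−1)/2), so the limit is sqrt(2π·72).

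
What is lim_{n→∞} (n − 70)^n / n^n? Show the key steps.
lim = e^(−70)

Rewrite as (1 − 70/n)^(n). By the standard limit (1 + x/n)^n → e^x, we have (1 − 70/n)^n → e^(−70), and raising to the 1st power gives e^(−70).
More precisely, ln[(1 − 70/n)^(n)] = n · ln(1 − 70/n) = n · (-70/n + O(1/n^2)) = -70 + O(1/n) → -70.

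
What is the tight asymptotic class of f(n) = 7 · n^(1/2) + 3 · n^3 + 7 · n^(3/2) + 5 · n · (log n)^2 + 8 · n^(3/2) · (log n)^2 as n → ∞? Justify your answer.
f(n) ∈ Θ(n^3)

Compare the terms by growth order. For large n, n^a · (log n)^b dominates n^a' · (log n)^b' iff a > a', or (a = a' and b > b'). Ranking the 5 terms shows the dominant one is 3 · n^3. Hence f(n) ∈ Θ(n^3).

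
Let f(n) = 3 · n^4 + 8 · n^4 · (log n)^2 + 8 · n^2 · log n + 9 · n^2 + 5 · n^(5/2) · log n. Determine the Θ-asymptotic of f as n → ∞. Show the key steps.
f(n) ∈ Θ(n^4 · (log n)^2)

Compare the terms by growth order. For large n, n^a · (log n)^b dominates n^a' · (log n)^b' iff a > a', or (a = a' and b > b'). Ranking the 5 terms shows the dominant one is 8 · n^4 · (log n)^2. Hence f(n) ∈ Θ(n^4 · (log n)^2).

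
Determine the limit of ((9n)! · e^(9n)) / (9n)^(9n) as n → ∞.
lim = ∞

Stirling: (9n)! ~ sqrt(2π·9n) · (9n/e)^(9n). Hence
  (9n)! · e^(9n) / (9n)^(9n) ~ sqrt(2π·9n) = sqrt(2π·9) · sqrt(n) → ∞.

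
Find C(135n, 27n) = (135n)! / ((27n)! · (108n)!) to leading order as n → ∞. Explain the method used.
C(135n, 27n) ~ (3125/256)^(27n) · sqrt(5/(8π·27n))

Write N = 27n. Apply Stirling to each factorial:
  (5N)! ~ sqrt(2π·5N) · (5N/e)^(5N),
  N! ~ sqrt(2π N) · (N/e)^N,
  (4N)! ~ sqrt(2π·4N) · (4N/e)^(4N).
The exponential factors combine to (5N)^(5N) / (N^N · (4N)^(4N)) = 5^(5N)/4^(4N) = (5^5/4^4)^N = (3125/256)^N.
The square-root prefactors combine to sqrt(2π·5N) / (sqrt(2π N)·sqrt(2π·4N)) = sqrt(5 / (2π·4·N)) = sqrt(5/(8π·27n)).
Substituting N = 27n: C(135n, 27n) ~ (3125/256)^(27n) · sqrt(5/(8π·27n)).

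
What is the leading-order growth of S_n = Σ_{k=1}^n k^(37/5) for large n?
S_n ~ (5/42) · n^(42/5)

Integral comparison: Σ_{k=1}^n k^(37/5) = ∫_0^n x^(37/5) dx + O(n^(37/5)). The integral is n^(1 + 37/5) / (1 + 37/5) = n^((37+5)/5) / ((37+5)/5) = (5/42) · n^(42/5).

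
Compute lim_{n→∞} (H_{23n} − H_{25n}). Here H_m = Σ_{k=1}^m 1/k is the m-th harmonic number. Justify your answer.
lim = ln(23/25)

Euler-Maclaurin gives H_m = ln m + γ + 1/(2m) + O(1/m^2). The γ and O(1/m) terms cancel in the difference:
  H_{23n} − H_{25n} = ln(23n) − ln(25n) + O(1/n) = ln(23/25) + O(1/n).
Hence the limit is ln(23/25).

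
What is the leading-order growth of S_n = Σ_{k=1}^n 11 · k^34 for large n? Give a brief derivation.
S_n ~ 11 · n^35 / 35

By integral comparison (Euler-Maclaurin), Σ_{k=1}^n 11 · k^34 = 11 · ∫_0^n x^34 dx + O(n^34) = 11 · n^35/35 + O(n^34). (Equivalently, Faulhaber's formula gives the same leading term.)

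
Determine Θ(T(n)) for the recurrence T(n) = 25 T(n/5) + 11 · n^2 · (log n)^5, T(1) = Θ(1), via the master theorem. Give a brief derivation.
T(n) = Θ(n^2 · (log n)^6)

Here log_5 25 = 2 and f(n) = 11 · n^2 · (log n)^5 = Θ(n^(log_5 25) · (log n)^5). This is the extended Case 2 of the master theorem (f matches the critical exponent up to log factors), giving T(n) = Θ(n^(log_5 25) · (log n)^(5+1)) = Θ(n^2 · (log n)^6).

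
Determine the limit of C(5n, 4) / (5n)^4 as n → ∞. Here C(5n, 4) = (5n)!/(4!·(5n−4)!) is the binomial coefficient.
lim = 1/4! = 1/24

With N = 5n → ∞: C(N, 4) / N^4 = [N(N−1)…(N−3)] / (4! · N^4) = (1/4!) · 1 · (1 − 1/(5n)) · (1 − 2/(5n)) · (1 − 3/(5n)). Each factor → 1 as N → ∞, so the limit is 1/4! = 1/24.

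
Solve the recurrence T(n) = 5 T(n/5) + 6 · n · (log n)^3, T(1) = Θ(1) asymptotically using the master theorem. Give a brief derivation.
T(n) = Θ(n · (log n)^4)

Here log_5 5 = 1 and f(n) = 6 · n · (log n)^3 = Θ(n^(log_5 5) · (log n)^3). This is the extended Case 2 of the master theorem (f matches the critical exponent up to log factors), giving T(n) = Θ(n^(log_5 5) · (log n)^(3+1)) = Θ(n · (log n)^4).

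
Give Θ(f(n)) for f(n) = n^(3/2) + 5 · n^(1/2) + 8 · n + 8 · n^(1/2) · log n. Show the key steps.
f(n) ∈ Θ(n^(3/2))

Compare the terms by growth order. For large n, n^a · (log n)^b dominates n^a' · (log n)^b' iff a > a', or (a = a' and b > b'). Ranking the 4 terms shows the dominant one is n^(3/2). Hence f(n) ∈ Θ(n^(3/2)).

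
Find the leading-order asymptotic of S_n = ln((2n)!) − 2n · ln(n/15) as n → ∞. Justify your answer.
S_n ~ 2n · (ln 30 − 1) + O(ln n)

Stirling: ln((2n)!) = 2n ln(2n) − 2n + O(ln n).
  S_n = 2n ln(2n) − 2n − 2n ln(n/15) + O(ln n)
      = 2n ln(2n) − 2n ln n + 2n ln 15 − 2n + O(ln n)
      = 2n ln 2 + 2n ln 15 − 2n + O(ln n)
      = 2n (ln 30 − 1) + O(ln n).
Numerically ln(30) − 1 ≈ 2.4012.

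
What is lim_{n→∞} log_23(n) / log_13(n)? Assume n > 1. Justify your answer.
lim = ln(13) / ln(23) = log_23(13)

Change of base: log_23(n) = ln n / ln 23 and log_13(n) = ln n / ln 13. The ratio is (ln n / ln 23) · (ln 13 / ln n) = ln 13 / ln 23, a constant independent of n. So the limit is ln 13 / ln 23 = log_23(13).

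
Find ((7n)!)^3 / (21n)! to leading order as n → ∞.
((7n)!)^3/(21n)! ~ ((2π·7n)^(2/2) / sqrt(3)) · 3^(−3·7n)  →  0

Write N = 7n. Stirling: N! ~ sqrt(2π N)(N/e)^N and (3N)! ~ sqrt(2π·3N)·(3N/e)^(3N).
  (N!)^3/(3N)! ~ (2π N)^(3/2) (N/e)^(3N) / [sqrt(2π·3N) (3N/e)^(3N)]
     = (2π N)^(3/2) / sqrt(2π·3N) · (N/(3N))^(3N)
     = (2π N)^((3−1)/2) / sqrt(3) · 3^(−3N).
Since 3^3 > 1, the factor 3^(−3N) decays exponentially, so the ratio → 0. Substituting N = 7n gives the stated form.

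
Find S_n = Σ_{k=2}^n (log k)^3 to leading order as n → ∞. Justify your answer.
S_n ~ n · (log n)^3

By integral comparison, S_n = ∫_1^n (log x)^3 dx + O((log n)^3). For the integral, the leading term of ∫_1^n (log x)^3 dx is n · (log n)^3 (by repeated integration by parts; each step lowers the log-exponent and produces a relatively O(1/log n) correction). Hence S_n ~ n · (log n)^3.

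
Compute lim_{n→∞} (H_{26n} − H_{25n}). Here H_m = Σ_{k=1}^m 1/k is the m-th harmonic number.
lim = ln(26/25)

Euler-Maclaurin gives H_m = ln m + γ + 1/(2m) + O(1/m^2). The γ and O(1/m) terms cancel in the difference:
  H_{26n} − H_{25n} = ln(26n) − ln(25n) + O(1/n) = ln(26/25) + O(1/n).
Hence the limit is ln(26/25).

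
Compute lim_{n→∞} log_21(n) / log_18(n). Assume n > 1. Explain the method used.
lim = ln(18) / ln(21) = log_21(18)

Change of base: log_21(n) = ln n / ln 21 and log_18(n) = ln n / ln 18. The ratio is (ln n / ln 21) · (ln 18 / ln n) = ln 18 / ln 21, a constant independent of n. So the limit is ln 18 / ln 21 = log_21(18).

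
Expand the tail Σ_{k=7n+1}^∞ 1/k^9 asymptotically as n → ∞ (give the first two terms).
Σ_{k>7n} 1/k^9 = 1/(8 · (7n)^8) − 1/(2 · (7n)^9) + O(1/(7n)^10)

Compare to the integral: ∫_{7n}^∞ x^(−9) dx = [−x^(−8)/8]_{7n}^∞ = 1/((9−1)·(7n)^8). The Euler-Maclaurin correction adds −f(7n)/2 = −1/(2·(7n)^9). Euler-Maclaurin then gives
  Σ_{k>7n} 1/k^9 = ∫_{7n}^∞ dx/x^9 − 1/(2·(7n)^9) + O(1/(7n)^10).
(Equivalently this is ζ(9) − Σ_{k≤7n} 1/k^9.)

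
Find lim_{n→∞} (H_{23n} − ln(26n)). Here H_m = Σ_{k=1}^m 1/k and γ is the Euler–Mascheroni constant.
lim = ln(23/26) + γ

By Euler-Maclaurin, H_m = ln m + γ + O(1/m). So
  H_{23n} − ln(26n) = ln(23n) + γ − ln(26n) + O(1/n)
                       = ln(23/26) + γ + O(1/n).
Hence the limit is ln(23/26) + γ.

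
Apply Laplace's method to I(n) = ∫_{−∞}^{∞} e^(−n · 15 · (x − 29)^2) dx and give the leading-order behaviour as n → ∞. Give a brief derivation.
I(n) = sqrt(π/(15n))

Here φ(x) = 15 · (x − 29)^2 has its unique minimum at x* = 29 with φ(x*) = 0 and φ''(x*) = 30. Laplace's method gives
  I(n) ~ e^(−n φ(x*)) · sqrt(2π / (n · φ''(x*))) = sqrt(2π / (30n)) = sqrt(π/(15n)).
This is exact: substituting u = (x − 29)·sqrt(15n) gives I(n) = (1/sqrt(15n)) ∫_{−∞}^{∞} e^(−u^2) du = sqrt(π/(15n)).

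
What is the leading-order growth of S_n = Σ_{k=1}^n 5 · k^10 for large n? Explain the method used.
S_n ~ 5 · n^11 / 11

By integral comparison (Euler-Maclaurin), Σ_{k=1}^n 5 · k^10 = 5 · ∫_0^n x^10 dx + O(n^10) = 5 · n^11/11 + O(n^10). (Equivalently, Faulhaber's formula gives the same leading term.)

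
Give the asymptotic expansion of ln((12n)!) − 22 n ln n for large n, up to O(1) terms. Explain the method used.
ln((12n)!) − 22 n ln n = −10 n ln n + 12(ln 12 − 1) n + (1/2) ln(2π·12n) + O(1/n)

Stirling: ln((12n)!) = 12n ln(12n) − 12n + (1/2) ln(2π·12n) + O(1/n).
Expand 12n ln(12n) = 12n (ln n + ln 12) = 12n ln n + 12n ln 12.
Subtract 22n ln n: leading term is (12 − 22) n ln n = −10 n ln n. The next term is 12n ln 12 − 12n = 12(ln 12 − 1) n. Then the (1/2) ln(2π·12n) correction.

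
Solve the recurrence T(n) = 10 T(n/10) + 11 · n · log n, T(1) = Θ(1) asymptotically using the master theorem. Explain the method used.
T(n) = Θ(n · (log n)^2)

Here log_10 10 = 1 and f(n) = 11 · n · log n = Θ(n^(log_10 10) · (log n)^1). This is the extended Case 2 of the master theorem (f matches the critical exponent up to log factors), giving T(n) = Θ(n^(log_10 10) · (log n)^(1+1)) = Θ(n · (log n)^2).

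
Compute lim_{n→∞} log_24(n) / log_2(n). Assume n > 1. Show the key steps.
lim = ln(2) / ln(24) = log_24(2)

Change of base: log_24(n) = ln n / ln 24 and log_2(n) = ln n / ln 2. The ratio is (ln n / ln 24) · (ln 2 / ln n) = ln 2 / ln 24, a constant independent of n. So the limit is ln 2 / ln 24 = log_24(2).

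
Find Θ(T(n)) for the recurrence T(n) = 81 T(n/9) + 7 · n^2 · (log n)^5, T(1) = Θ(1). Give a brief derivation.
T(n) = Θ(n^2 · (log n)^6)

Here log_9 81 = 2 and f(n) = 7 · n^2 · (log n)^5 = Θ(n^(log_9 81) · (log n)^5). This is the extended Case 2 of the master theorem (f matches the critical exponent up to log factors), giving T(n) = Θ(n^(log_9 81) · (log n)^(5+1)) = Θ(n^2 · (log n)^6).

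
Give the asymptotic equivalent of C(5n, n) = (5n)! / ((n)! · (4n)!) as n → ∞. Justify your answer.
C(5n, n) ~ (3125/256)^(n) · sqrt(5/(8π·n))

Write N = n. Apply Stirling to each factorial:
  (5N)! ~ sqrt(2π·5N) · (5N/e)^(5N),
  N! ~ sqrt(2π N) · (N/e)^N,
  (4N)! ~ sqrt(2π·4N) · (4N/e)^(4N).
The exponential factors combine to (5N)^(5N) / (N^N · (4N)^(4N)) = 5^(5N)/4^(4N) = (5^5/4^4)^N = (3125/256)^N.
The square-root prefactors combine to sqrt(2π·5N) / (sqrt(2π N)·sqrt(2π·4N)) = sqrt(5 / (2π·4·N)) = sqrt(5/(8π·n)).
Substituting N = n: C(5n, n) ~ (3125/256)^(n) · sqrt(5/(8π·n)).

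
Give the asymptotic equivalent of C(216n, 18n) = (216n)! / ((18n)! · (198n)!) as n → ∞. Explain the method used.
C(216n, 18n) ~ (8916100448256/285311670611)^(18n) · sqrt(6/(11π·18n))

Write N = 18n. Apply Stirling to each factorial:
  (12N)! ~ sqrt(2π·12N) · (12N/e)^(12N),
  N! ~ sqrt(2π N) · (N/e)^N,
  (11N)! ~ sqrt(2π·11N) · (11N/e)^(11N).
The exponential factors combine to (12N)^(12N) / (N^N · (11N)^(11N)) = 12^(12N)/11^(11N) = (12^12/11^11)^N = (8916100448256/285311670611)^N.
The square-root prefactors combine to sqrt(2π·12N) / (sqrt(2π N)·sqrt(2π·11N)) = sqrt(12 / (2π·11·N)) = sqrt(6/(11π·18n)).
Substituting N = 18n: C(216n, 18n) ~ (8916100448256/285311670611)^(18n) · sqrt(6/(11π·18n)).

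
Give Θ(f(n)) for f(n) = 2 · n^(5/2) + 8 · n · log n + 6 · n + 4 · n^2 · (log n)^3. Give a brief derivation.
f(n) ∈ Θ(n^(5/2))

Compare the terms by growth order. For large n, n^a · (log n)^b dominates n^a' · (log n)^b' iff a > a', or (a = a' and b > b'). Ranking the 4 terms shows the dominant one is 2 · n^(5/2). Hence f(n) ∈ Θ(n^(5/2)).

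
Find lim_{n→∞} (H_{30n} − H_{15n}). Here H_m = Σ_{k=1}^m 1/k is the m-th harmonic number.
lim = ln(30/15) = ln 2

Euler-Maclaurin gives H_m = ln m + γ + 1/(2m) + O(1/m^2). The γ and O(1/m) terms cancel in the difference:
  H_{30n} − H_{15n} = ln(30n) − ln(15n) + O(1/n) = ln(30/15) + O(1/n).
Hence the limit is ln(30/15) = ln 2.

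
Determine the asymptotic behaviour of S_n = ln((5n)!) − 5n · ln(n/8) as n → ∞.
S_n ~ 5n · (ln 40 − 1) + O(ln n)

Stirling: ln((5n)!) = 5n ln(5n) − 5n + O(ln n).
  S_n = 5n ln(5n) − 5n − 5n ln(n/8) + O(ln n)
      = 5n ln(5n) − 5n ln n + 5n ln 8 − 5n + O(ln n)
      = 5n ln 5 + 5n ln 8 − 5n + O(ln n)
      = 5n (ln 40 − 1) + O(ln n).
Numerically ln(40) − 1 ≈ 2.6889.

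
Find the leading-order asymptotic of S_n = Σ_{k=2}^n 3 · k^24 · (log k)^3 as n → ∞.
S_n ~ 3 · n^25 · (log n)^3 / 25

By integral comparison, S_n = ∫_1^n 3 · x^24 · (log x)^3 dx + O(n^24 · (log n)^3). For the integral, the leading term of ∫_1^n x^24 (log x)^3 dx is n^25/25 · (log n)^3 (by repeated integration by parts; each step lowers the log-exponent and produces a relatively O(1/log n) correction). Hence S_n ~ 3 · n^25 · (log n)^3 / 25.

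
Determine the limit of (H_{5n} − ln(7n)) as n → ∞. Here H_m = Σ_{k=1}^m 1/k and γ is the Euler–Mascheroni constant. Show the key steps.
lim = ln(5/7) + γ

By Euler-Maclaurin, H_m = ln m + γ + O(1/m). So
  H_{5n} − ln(7n) = ln(5n) + γ − ln(7n) + O(1/n)
                       = ln(5/7) + γ + O(1/n).
Hence the limit is ln(5/7) + γ.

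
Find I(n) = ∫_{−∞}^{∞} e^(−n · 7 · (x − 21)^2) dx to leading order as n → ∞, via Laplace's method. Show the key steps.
I(n) = sqrt(π/(7n))

Here φ(x) = 7 · (x − 21)^2 has its unique minimum at x* = 21 with φ(x*) = 0 and φ''(x*) = 14. Laplace's method gives
  I(n) ~ e^(−n φ(x*)) · sqrt(2π / (n · φ''(x*))) = sqrt(2π / (14n)) = sqrt(π/(7n)).
This is exact: substituting u = (x − 21)·sqrt(7n) gives I(n) = (1/sqrt(7n)) ∫_{−∞}^{∞} e^(−u^2) du = sqrt(π/(7n)).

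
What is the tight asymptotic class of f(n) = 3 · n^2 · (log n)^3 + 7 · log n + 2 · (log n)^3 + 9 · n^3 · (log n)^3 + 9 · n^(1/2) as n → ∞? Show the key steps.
f(n) ∈ Θ(n^3 · (log n)^3)

Compare the terms by growth order. For large n, n^a · (log n)^b dominates n^a' · (log n)^b' iff a > a', or (a = a' and b > b'). Ranking the 5 terms shows the dominant one is 9 · n^3 · (log n)^3. Hence f(n) ∈ Θ(n^3 · (log n)^3).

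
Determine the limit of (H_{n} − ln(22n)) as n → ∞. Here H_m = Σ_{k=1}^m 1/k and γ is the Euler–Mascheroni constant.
lim = −ln 22 + γ

By Euler-Maclaurin, H_m = ln m + γ + O(1/m). So
  H_{n} − ln(22n) = ln(n) + γ − ln(22n) + O(1/n)
                       = ln(1/22) + γ + O(1/n).
Hence the limit is ln(1/22) + γ.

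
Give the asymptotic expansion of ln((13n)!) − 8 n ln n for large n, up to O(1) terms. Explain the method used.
ln((13n)!) − 8 n ln n = 5 n ln n + 13(ln 13 − 1) n + (1/2) ln(2π·13n) + O(1/n)

Stirling: ln((13n)!) = 13n ln(13n) − 13n + (1/2) ln(2π·13n) + O(1/n).
Expand 13n ln(13n) = 13n (ln n + ln 13) = 13n ln n + 13n ln 13.
Subtract 8n ln n: leading term is (13 − 8) n ln n = 5 n ln n. The next term is 13n ln 13 − 13n = 13(ln 13 − 1) n. Then the (1/2) ln(2π·13n) correction.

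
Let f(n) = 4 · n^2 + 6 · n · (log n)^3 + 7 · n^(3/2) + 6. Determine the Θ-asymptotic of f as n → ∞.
f(n) ∈ Θ(n^2)

Compare the terms by growth order. For large n, n^a · (log n)^b dominates n^a' · (log n)^b' iff a > a', or (a = a' and b > b'). Ranking the 4 terms shows the dominant one is 4 · n^2. Hence f(n) ∈ Θ(n^2).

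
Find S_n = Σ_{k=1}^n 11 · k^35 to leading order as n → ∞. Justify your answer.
S_n ~ 11 · n^36 / 36

By integral comparison (Euler-Maclaurin), Σ_{k=1}^n 11 · k^35 = 11 · ∫_0^n x^35 dx + O(n^35) = 11 · n^36/36 + O(n^35). (Equivalently, Faulhaber's formula gives the same leading term.)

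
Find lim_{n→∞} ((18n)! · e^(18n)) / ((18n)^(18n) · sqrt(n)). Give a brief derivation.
lim = sqrt(2π·18)

Stirling: (18n)! ~ sqrt(2π·18n) · (18n/e)^(18n). Hence
  (18n)! · e^(18n) / (18n)^(18n) ~ sqrt(2π·18n).
Dividing by sqrt(n): sqrt(2π·18n) / sqrt(n) = sqrt(2π·18) · n^((1−1)/2), so the limit is sqrt(2π·18).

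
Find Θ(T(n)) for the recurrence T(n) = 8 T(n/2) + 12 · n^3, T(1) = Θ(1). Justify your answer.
T(n) = Θ(n^3 log n)

log_2 8 = 3, and f(n) = 12 · n^3 = Θ(n^(log_2 8)). This is Case 2 of the master theorem: T(n) = Θ(f(n) · log n) = Θ(n^3 log n).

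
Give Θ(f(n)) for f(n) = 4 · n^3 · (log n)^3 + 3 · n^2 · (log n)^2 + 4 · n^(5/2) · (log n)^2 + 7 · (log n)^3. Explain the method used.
f(n) ∈ Θ(n^3 · (log n)^3)

Compare the terms by growth order. For large n, n^a · (log n)^b dominates n^a' · (log n)^b' iff a > a', or (a = a' and b > b'). Ranking the 4 terms shows the dominant one is 4 · n^3 · (log n)^3. Hence f(n) ∈ Θ(n^3 · (log n)^3).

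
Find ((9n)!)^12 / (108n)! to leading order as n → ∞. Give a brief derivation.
((9n)!)^12/(108n)! ~ ((2π·9n)^(11/2) / sqrt(12)) · 12^(−12·9n)  →  0

Write N = 9n. Stirling: N! ~ sqrt(2π N)(N/e)^N and (12N)! ~ sqrt(2π·12N)·(12N/e)^(12N).
  (N!)^12/(12N)! ~ (2π N)^(12/2) (N/e)^(12N) / [sqrt(2π·12N) (12N/e)^(12N)]
     = (2π N)^(12/2) / sqrt(2π·12N) · (N/(12N))^(12N)
     = (2π N)^((12−1)/2) / sqrt(12) · 12^(−12N).
Since 12^12 > 1, the factor 12^(−12N) decays exponentially, so the ratio → 0. Substituting N = 9n gives the stated form.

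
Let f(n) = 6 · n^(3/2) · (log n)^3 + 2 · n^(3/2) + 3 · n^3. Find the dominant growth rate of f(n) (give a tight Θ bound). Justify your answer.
f(n) ∈ Θ(n^3)

Compare the terms by growth order. For large n, n^a · (log n)^b dominates n^a' · (log n)^b' iff a > a', or (a = a' and b > b'). Ranking the 3 terms shows the dominant one is 3 · n^3. Hence f(n) ∈ Θ(n^3).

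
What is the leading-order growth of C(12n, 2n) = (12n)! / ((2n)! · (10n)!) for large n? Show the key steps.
C(12n, 2n) ~ (46656/3125)^(2n) · sqrt(3/(5π·2n))

Write N = 2n. Apply Stirling to each factorial:
  (6N)! ~ sqrt(2π·6N) · (6N/e)^(6N),
  N! ~ sqrt(2π N) · (N/e)^N,
  (5N)! ~ sqrt(2π·5N) · (5N/e)^(5N).
The exponential factors combine to (6N)^(6N) / (N^N · (5N)^(5N)) = 6^(6N)/5^(5N) = (6^6/5^5)^N = (46656/3125)^N.
The square-root prefactors combine to sqrt(2π·6N) / (sqrt(2π N)·sqrt(2π·5N)) = sqrt(6 / (2π·5·N)) = sqrt(3/(5π·2n)).
Substituting N = 2n: C(12n, 2n) ~ (46656/3125)^(2n) · sqrt(3/(5π·2n)).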